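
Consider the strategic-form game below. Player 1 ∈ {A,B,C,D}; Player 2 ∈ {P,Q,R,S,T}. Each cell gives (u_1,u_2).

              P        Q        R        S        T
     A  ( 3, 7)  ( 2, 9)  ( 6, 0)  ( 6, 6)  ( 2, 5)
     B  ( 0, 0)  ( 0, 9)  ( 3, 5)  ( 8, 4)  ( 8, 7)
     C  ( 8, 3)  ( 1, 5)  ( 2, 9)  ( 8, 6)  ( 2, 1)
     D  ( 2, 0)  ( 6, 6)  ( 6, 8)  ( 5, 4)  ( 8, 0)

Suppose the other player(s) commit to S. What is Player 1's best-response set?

argmax u_1 = {B,C}

u_1(A vs S) = 6
u_1(B vs S) = 8
u_1(C vs S) = 8
u_1(D vs S) = 5
max payoff 8 at {B,C}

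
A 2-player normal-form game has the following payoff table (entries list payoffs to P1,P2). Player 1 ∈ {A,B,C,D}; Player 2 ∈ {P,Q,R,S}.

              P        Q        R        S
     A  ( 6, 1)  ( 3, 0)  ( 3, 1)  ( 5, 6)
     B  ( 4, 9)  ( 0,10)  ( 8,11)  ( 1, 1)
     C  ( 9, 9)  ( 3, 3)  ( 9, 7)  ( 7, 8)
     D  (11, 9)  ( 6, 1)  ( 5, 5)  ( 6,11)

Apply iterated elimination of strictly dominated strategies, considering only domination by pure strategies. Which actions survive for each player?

IESDS → P1:{C,D} P2:{P,S}

P1 drop A (D beats it: P:11>6 Q:6>3 R:5>3 S:6>5)
P1 drop B (C beats it: P:9>4 Q:3>0 R:9>8 S:7>1)
P2 drop Q (P beats it: C:9>3 D:9>1)
P2 drop R (P beats it: C:9>7 D:9>5)
P1→{C,D} P2→{P,S}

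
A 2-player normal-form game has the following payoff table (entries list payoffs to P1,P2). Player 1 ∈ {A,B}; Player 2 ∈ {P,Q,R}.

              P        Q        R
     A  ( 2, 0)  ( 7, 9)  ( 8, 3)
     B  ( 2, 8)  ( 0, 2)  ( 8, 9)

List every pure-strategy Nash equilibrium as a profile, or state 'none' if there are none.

PSNE = {(A,Q), (B,R)}

(A,P): not NE [P2→Q gives 9>0]
(A,Q): NE
(A,R): not NE [P2→Q gives 9>3]
(B,P): not NE [P2→R gives 9>8]
(B,Q): not NE [P1→A gives 7>0; P2→R gives 9>2]
(B,R): NE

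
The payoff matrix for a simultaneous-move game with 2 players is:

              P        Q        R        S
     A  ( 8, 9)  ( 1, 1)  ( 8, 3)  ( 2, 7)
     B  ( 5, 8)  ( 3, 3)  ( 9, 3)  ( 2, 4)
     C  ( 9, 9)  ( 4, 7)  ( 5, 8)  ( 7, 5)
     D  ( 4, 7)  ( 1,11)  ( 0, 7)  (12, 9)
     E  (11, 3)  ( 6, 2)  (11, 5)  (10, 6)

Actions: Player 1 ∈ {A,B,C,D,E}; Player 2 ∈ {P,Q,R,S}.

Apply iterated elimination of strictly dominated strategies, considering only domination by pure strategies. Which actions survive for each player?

IESDS → P1:{D,E} P2:{Q,S}

P1 drop A (E beats it: P:11>8 Q:6>1 R:11>8 S:10>2)
P1 drop B (E beats it: P:11>5 Q:6>3 R:11>9 S:10>2)
P1 drop C (E beats it: P:11>9 Q:6>4 R:11>5 S:10>7)
P2 drop P (S beats it: D:9>7 E:6>3)
P2 drop R (S beats it: D:9>7 E:6>5)
P1→{D,E} P2→{Q,S}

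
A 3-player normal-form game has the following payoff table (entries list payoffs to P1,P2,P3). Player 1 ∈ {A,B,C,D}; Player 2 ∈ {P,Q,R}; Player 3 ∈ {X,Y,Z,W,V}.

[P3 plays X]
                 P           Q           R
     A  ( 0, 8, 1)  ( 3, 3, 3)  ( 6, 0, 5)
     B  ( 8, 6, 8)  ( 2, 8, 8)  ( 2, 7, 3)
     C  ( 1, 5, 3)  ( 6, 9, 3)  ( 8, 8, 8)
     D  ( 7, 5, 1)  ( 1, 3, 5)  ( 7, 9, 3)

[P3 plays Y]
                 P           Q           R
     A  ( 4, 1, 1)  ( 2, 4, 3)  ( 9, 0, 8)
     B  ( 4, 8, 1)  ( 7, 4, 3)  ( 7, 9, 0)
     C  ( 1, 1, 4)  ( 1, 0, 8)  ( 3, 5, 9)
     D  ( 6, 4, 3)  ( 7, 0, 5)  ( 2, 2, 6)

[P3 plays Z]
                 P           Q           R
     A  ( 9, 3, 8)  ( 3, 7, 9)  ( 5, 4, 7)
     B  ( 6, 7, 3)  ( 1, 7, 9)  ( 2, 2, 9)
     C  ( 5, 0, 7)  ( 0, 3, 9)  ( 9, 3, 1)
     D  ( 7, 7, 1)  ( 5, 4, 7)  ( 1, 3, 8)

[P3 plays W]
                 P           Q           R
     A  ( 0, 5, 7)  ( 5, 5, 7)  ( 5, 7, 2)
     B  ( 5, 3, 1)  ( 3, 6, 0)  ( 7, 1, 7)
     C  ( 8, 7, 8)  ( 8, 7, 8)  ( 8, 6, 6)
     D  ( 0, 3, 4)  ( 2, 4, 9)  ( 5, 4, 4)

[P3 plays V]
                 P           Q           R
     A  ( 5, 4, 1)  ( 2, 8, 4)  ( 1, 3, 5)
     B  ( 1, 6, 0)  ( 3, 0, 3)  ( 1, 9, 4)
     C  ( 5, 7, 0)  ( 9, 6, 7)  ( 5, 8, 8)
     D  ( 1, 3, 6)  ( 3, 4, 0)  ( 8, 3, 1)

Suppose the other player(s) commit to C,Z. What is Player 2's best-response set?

u_2(P vs C,Z) = 0
u_2(Q vs C,Z) = 3
u_2(R vs C,Z) = 3
max payoff 3 at {Q,R}

argmax u_2 = {Q,R}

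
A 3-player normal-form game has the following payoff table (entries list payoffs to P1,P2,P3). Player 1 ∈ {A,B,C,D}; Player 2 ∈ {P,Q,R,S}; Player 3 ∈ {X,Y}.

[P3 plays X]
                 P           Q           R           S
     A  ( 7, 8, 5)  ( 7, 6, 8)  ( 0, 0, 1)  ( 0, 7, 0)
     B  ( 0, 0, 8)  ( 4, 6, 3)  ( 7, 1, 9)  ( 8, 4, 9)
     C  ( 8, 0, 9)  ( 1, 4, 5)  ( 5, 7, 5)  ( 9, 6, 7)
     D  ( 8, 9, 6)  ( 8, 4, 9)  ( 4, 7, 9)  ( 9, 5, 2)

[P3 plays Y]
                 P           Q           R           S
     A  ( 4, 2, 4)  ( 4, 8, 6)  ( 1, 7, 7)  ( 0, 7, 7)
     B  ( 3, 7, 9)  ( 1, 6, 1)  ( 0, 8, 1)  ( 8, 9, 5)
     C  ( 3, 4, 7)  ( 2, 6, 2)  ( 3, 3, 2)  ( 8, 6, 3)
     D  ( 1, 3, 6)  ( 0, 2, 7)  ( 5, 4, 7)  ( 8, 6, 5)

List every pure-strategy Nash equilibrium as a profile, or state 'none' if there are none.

NE set: (D,P,X), (D,S,Y)

(A,P,X): not NE [P1→D gives 8>7]
(A,P,Y): not NE [P2→Q gives 8>2; P3→X gives 5>4]
(A,Q,X): not NE [P1→D gives 8>7; P2→P gives 8>6]
(A,Q,Y): not NE [P3→X gives 8>6]
(A,R,X): not NE [P1→B gives 7>0; P2→P gives 8>0; P3→Y gives 7>1]
(A,R,Y): not NE [P1→D gives 5>1; P2→Q gives 8>7]
(A,S,X): not NE [P1→D gives 9>0; P2→P gives 8>7; P3→Y gives 7>0]
(A,S,Y): not NE [P1→D gives 8>0; P2→Q gives 8>7]
(B,P,X): not NE [P1→D gives 8>0; P2→Q gives 6>0; P3→Y gives 9>8]
(B,P,Y): not NE [P1→A gives 4>3; P2→S gives 9>7]
(B,Q,X): not NE [P1→D gives 8>4]
(B,Q,Y): not NE [P1→A gives 4>1; P2→S gives 9>6; P3→X gives 3>1]
(B,R,X): not NE [P2→Q gives 6>1]
(B,R,Y): not NE [P1→D gives 5>0; P2→S gives 9>8; P3→X gives 9>1]
(B,S,X): not NE [P1→D gives 9>8; P2→Q gives 6>4]
(B,S,Y): not NE [P3→X gives 9>5]
(C,P,X): not NE [P2→R gives 7>0]
(C,P,Y): not NE [P1→A gives 4>3; P2→S gives 6>4; P3→X gives 9>7]
(C,Q,X): not NE [P1→D gives 8>1; P2→R gives 7>4]
(C,Q,Y): not NE [P1→A gives 4>2; P3→X gives 5>2]
(C,R,X): not NE [P1→B gives 7>5]
(C,R,Y): not NE [P1→D gives 5>3; P2→S gives 6>3; P3→X gives 5>2]
(C,S,X): not NE [P2→R gives 7>6]
(C,S,Y): not NE [P3→X gives 7>3]
(D,P,X): NE
(D,P,Y): not NE [P1→A gives 4>1; P2→S gives 6>3]
(D,Q,X): not NE [P2→P gives 9>4]
(D,Q,Y): not NE [P1→A gives 4>0; P2→S gives 6>2; P3→X gives 9>7]
(D,R,X): not NE [P1→B gives 7>4; P2→P gives 9>7]
(D,R,Y): not NE [P2→S gives 6>4; P3→X gives 9>7]
(D,S,X): not NE [P2→P gives 9>5; P3→Y gives 5>2]
(D,S,Y): NE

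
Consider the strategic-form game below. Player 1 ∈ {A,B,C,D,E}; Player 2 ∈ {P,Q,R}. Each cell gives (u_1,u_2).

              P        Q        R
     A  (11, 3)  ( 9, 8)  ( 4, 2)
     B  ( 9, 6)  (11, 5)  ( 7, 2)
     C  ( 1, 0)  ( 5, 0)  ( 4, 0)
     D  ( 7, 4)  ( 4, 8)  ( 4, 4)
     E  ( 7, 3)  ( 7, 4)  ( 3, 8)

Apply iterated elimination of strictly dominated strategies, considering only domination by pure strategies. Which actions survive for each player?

P1 drop C (B beats it: P:9>1 Q:11>5 R:7>4)
P1 drop D (B beats it: P:9>7 Q:11>4 R:7>4)
P1 drop E (A beats it: P:11>7 Q:9>7 R:4>3)
P2 drop R (P beats it: A:3>2 B:6>2)
P1→{A,B} P2→{P,Q}

Remaining: P1:{A,B} P2:{P,Q}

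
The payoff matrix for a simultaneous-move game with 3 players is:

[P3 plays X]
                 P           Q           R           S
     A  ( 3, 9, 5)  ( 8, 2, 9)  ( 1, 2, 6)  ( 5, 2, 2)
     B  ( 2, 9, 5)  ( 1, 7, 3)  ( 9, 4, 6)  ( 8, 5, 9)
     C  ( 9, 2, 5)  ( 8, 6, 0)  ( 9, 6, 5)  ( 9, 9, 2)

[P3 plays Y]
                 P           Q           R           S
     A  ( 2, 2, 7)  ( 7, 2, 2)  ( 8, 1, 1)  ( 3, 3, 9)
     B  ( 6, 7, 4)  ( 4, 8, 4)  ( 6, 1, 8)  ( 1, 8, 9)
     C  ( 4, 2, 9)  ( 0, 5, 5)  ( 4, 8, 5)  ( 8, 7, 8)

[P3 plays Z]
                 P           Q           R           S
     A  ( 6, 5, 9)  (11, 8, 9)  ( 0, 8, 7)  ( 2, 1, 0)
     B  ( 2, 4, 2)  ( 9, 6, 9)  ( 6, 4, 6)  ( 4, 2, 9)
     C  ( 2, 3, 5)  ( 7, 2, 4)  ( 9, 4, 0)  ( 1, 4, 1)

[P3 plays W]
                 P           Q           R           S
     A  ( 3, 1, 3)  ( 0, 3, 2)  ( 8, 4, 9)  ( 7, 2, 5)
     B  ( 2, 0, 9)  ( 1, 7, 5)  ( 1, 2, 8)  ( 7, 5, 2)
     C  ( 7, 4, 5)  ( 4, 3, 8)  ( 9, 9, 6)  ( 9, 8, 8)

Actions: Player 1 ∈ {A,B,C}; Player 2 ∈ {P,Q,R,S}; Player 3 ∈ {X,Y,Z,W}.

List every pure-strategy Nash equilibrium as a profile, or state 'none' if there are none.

NE set: (A,Q,Z), (C,R,W)

(A,P,X): not NE [P1→C gives 9>3; P3→Z gives 9>5]
(A,P,Y): not NE [P1→B gives 6>2; P2→S gives 3>2; P3→Z gives 9>7]
(A,P,Z): not NE [P2→R gives 8>5]
(A,P,W): not NE [P1→C gives 7>3; P2→R gives 4>1; P3→Z gives 9>3]
(A,Q,X): not NE [P2→P gives 9>2]
(A,Q,Y): not NE [P2→S gives 3>2; P3→Z gives 9>2]
(A,Q,Z): NE
(A,Q,W): not NE [P1→C gives 4>0; P2→R gives 4>3; P3→Z gives 9>2]
(A,R,X): not NE [P1→C gives 9>1; P2→P gives 9>2; P3→W gives 9>6]
(A,R,Y): not NE [P2→S gives 3>1; P3→W gives 9>1]
(A,R,Z): not NE [P1→C gives 9>0; P3→W gives 9>7]
(A,R,W): not NE [P1→C gives 9>8]
(A,S,X): not NE [P1→C gives 9>5; P2→P gives 9>2; P3→Y gives 9>2]
(A,S,Y): not NE [P1→C gives 8>3]
(A,S,Z): not NE [P1→B gives 4>2; P2→R gives 8>1; P3→Y gives 9>0]
(A,S,W): not NE [P1→C gives 9>7; P2→R gives 4>2; P3→Y gives 9>5]
(B,P,X): not NE [P1→C gives 9>2; P3→W gives 9>5]
(B,P,Y): not NE [P2→S gives 8>7; P3→W gives 9>4]
(B,P,Z): not NE [P1→A gives 6>2; P2→Q gives 6>4; P3→W gives 9>2]
(B,P,W): not NE [P1→C gives 7>2; P2→Q gives 7>0]
(B,Q,X): not NE [P1→C gives 8>1; P2→P gives 9>7; P3→Z gives 9>3]
(B,Q,Y): not NE [P1→A gives 7>4; P3→Z gives 9>4]
(B,Q,Z): not NE [P1→A gives 11>9]
(B,Q,W): not NE [P1→C gives 4>1; P3→Z gives 9>5]
(B,R,X): not NE [P2→P gives 9>4; P3→W gives 8>6]
(B,R,Y): not NE [P1→A gives 8>6; P2→S gives 8>1]
(B,R,Z): not NE [P1→C gives 9>6; P2→Q gives 6>4; P3→W gives 8>6]
(B,R,W): not NE [P1→C gives 9>1; P2→Q gives 7>2]
(B,S,X): not NE [P1→C gives 9>8; P2→P gives 9>5]
(B,S,Y): not NE [P1→C gives 8>1]
(B,S,Z): not NE [P2→Q gives 6>2]
(B,S,W): not NE [P1→C gives 9>7; P2→Q gives 7>5; P3→Z gives 9>2]
(C,P,X): not NE [P2→S gives 9>2; P3→Y gives 9>5]
(C,P,Y): not NE [P1→B gives 6>4; P2→R gives 8>2]
(C,P,Z): not NE [P1→A gives 6>2; P2→S gives 4>3; P3→Y gives 9>5]
(C,P,W): not NE [P2→R gives 9>4; P3→Y gives 9>5]
(C,Q,X): not NE [P2→S gives 9>6; P3→W gives 8>0]
(C,Q,Y): not NE [P1→A gives 7>0; P2→R gives 8>5; P3→W gives 8>5]
(C,Q,Z): not NE [P1→A gives 11>7; P2→S gives 4>2; P3→W gives 8>4]
(C,Q,W): not NE [P2→R gives 9>3]
(C,R,X): not NE [P2→S gives 9>6; P3→W gives 6>5]
(C,R,Y): not NE [P1→A gives 8>4; P3→W gives 6>5]
(C,R,Z): not NE [P3→W gives 6>0]
(C,R,W): NE
(C,S,X): not NE [P3→W gives 8>2]
(C,S,Y): not NE [P2→R gives 8>7]
(C,S,Z): not NE [P1→B gives 4>1; P3→W gives 8>1]
(C,S,W): not NE [P2→R gives 9>8]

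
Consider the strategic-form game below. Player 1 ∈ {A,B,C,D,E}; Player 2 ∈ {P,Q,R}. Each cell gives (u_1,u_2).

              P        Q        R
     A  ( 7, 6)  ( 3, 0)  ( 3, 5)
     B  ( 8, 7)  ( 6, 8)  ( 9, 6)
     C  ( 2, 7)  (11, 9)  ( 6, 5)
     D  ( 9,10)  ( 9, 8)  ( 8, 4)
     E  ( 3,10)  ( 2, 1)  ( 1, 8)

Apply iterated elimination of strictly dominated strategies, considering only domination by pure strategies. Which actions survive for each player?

IESDS → P1:{C,D} P2:{P,Q}

P1 drop A (B beats it: P:8>7 Q:6>3 R:9>3)
P1 drop E (B beats it: P:8>3 Q:6>2 R:9>1)
P2 drop R (P beats it: B:7>6 C:7>5 D:10>4)
P1 drop B (D beats it: P:9>8 Q:9>6)
P1→{C,D} P2→{P,Q}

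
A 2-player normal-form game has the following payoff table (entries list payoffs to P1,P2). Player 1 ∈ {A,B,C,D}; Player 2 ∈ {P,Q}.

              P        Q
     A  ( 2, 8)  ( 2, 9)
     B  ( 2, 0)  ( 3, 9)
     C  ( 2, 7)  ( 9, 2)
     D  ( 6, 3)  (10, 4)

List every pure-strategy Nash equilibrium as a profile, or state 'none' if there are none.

Nash profiles: (D,Q)

(A,P): not NE [P1→D gives 6>2; P2→Q gives 9>8]
(A,Q): not NE [P1→D gives 10>2]
(B,P): not NE [P1→D gives 6>2; P2→Q gives 9>0]
(B,Q): not NE [P1→D gives 10>3]
(C,P): not NE [P1→D gives 6>2]
(C,Q): not NE [P1→D gives 10>9; P2→P gives 7>2]
(D,P): not NE [P2→Q gives 4>3]
(D,Q): NE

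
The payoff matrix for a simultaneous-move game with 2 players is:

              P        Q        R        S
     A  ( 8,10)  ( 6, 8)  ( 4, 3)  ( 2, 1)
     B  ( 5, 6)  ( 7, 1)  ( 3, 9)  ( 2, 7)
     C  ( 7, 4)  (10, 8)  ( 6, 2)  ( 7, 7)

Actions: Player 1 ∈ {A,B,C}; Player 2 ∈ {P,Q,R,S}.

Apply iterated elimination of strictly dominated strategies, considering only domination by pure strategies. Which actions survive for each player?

P1 drop B (C beats it: P:7>5 Q:10>7 R:6>3 S:7>2)
P2 drop R (P beats it: A:10>3 C:4>2)
P2 drop S (Q beats it: A:8>1 C:8>7)
P1→{A,C} P2→{P,Q}

Survivors P1:{A,C} P2:{P,Q}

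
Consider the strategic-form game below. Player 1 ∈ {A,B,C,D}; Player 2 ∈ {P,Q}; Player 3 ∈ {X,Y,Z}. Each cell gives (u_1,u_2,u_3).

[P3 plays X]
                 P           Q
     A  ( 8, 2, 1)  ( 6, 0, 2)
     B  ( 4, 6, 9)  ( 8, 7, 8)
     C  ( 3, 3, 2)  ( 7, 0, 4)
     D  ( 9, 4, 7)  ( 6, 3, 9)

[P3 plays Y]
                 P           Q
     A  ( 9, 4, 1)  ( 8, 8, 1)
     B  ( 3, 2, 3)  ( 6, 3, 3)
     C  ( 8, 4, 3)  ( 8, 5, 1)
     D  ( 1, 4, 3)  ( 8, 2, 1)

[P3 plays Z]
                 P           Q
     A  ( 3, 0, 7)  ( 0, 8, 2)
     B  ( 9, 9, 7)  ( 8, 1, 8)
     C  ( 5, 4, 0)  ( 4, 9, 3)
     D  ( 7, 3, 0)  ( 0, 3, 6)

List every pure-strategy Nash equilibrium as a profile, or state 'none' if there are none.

(A,P,X): not NE [P1→D gives 9>8; P3→Z gives 7>1]
(A,P,Y): not NE [P2→Q gives 8>4; P3→Z gives 7>1]
(A,P,Z): not NE [P1→B gives 9>3; P2→Q gives 8>0]
(A,Q,X): not NE [P1→B gives 8>6; P2→P gives 2>0]
(A,Q,Y): not NE [P3→Z gives 2>1]
(A,Q,Z): not NE [P1→B gives 8>0]
(B,P,X): not NE [P1→D gives 9>4; P2→Q gives 7>6]
(B,P,Y): not NE [P1→A gives 9>3; P2→Q gives 3>2; P3→X gives 9>3]
(B,P,Z): not NE [P3→X gives 9>7]
(B,Q,X): NE
(B,Q,Y): not NE [P1→D gives 8>6; P3→Z gives 8>3]
(B,Q,Z): not NE [P2→P gives 9>1]
(C,P,X): not NE [P1→D gives 9>3; P3→Y gives 3>2]
(C,P,Y): not NE [P1→A gives 9>8; P2→Q gives 5>4]
(C,P,Z): not NE [P1→B gives 9>5; P2→Q gives 9>4; P3→Y gives 3>0]
(C,Q,X): not NE [P1→B gives 8>7; P2→P gives 3>0]
(C,Q,Y): not NE [P3→X gives 4>1]
(C,Q,Z): not NE [P1→B gives 8>4; P3→X gives 4>3]
(D,P,X): NE
(D,P,Y): not NE [P1→A gives 9>1; P3→X gives 7>3]
(D,P,Z): not NE [P1→B gives 9>7; P3→X gives 7>0]
(D,Q,X): not NE [P1→B gives 8>6; P2→P gives 4>3]
(D,Q,Y): not NE [P2→P gives 4>2; P3→X gives 9>1]
(D,Q,Z): not NE [P1→B gives 8>0; P3→X gives 9>6]

PSNE = {(B,Q,X), (D,P,X)}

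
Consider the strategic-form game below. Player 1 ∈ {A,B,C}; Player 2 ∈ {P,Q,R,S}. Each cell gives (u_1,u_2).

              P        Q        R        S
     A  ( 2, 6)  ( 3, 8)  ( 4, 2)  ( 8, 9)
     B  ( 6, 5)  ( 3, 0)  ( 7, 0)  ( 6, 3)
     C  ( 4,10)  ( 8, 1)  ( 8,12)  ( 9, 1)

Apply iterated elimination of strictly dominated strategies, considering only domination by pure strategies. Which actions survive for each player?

Survivors P1:{B,C} P2:{P,R}

P1 drop A (C beats it: P:4>2 Q:8>3 R:8>4 S:9>8)
P2 drop Q (P beats it: B:5>0 C:10>1)
P2 drop S (P beats it: B:5>3 C:10>1)
P1→{B,C} P2→{P,R}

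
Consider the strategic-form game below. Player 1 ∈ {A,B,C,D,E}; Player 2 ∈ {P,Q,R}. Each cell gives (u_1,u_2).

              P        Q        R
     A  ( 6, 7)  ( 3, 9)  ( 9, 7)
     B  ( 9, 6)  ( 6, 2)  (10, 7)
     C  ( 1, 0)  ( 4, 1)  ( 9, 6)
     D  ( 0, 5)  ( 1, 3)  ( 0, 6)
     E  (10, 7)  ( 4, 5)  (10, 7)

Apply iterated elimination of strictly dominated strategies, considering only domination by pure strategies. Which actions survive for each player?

Remaining: P1:{B,E} P2:{P,R}

P1 drop A (B beats it: P:9>6 Q:6>3 R:10>9)
P1 drop C (B beats it: P:9>1 Q:6>4 R:10>9)
P1 drop D (B beats it: P:9>0 Q:6>1 R:10>0)
P2 drop Q (P beats it: B:6>2 E:7>5)
P1→{B,E} P2→{P,R}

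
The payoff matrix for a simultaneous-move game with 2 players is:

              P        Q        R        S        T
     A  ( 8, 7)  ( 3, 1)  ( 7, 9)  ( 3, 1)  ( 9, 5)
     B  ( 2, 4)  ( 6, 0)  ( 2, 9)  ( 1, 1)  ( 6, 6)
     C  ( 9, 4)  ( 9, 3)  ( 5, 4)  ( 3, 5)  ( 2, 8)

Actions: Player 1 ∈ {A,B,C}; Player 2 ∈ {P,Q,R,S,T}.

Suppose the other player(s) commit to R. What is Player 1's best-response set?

u_1(A vs R) = 7
u_1(B vs R) = 2
u_1(C vs R) = 5
max payoff 7 at {A}

BR_1 = {A}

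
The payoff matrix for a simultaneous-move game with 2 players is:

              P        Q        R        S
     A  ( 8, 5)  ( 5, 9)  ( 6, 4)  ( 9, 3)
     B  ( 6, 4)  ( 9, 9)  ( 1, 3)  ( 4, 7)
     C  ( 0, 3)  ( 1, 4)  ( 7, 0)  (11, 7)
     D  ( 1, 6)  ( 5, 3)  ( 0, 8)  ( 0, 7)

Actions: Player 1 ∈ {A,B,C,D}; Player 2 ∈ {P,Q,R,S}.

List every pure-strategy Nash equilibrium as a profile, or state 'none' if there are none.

Nash profiles: (B,Q), (C,S)

(A,P): not NE [P2→Q gives 9>5]
(A,Q): not NE [P1→B gives 9>5]
(A,R): not NE [P1→C gives 7>6; P2→Q gives 9>4]
(A,S): not NE [P1→C gives 11>9; P2→Q gives 9>3]
(B,P): not NE [P1→A gives 8>6; P2→Q gives 9>4]
(B,Q): NE
(B,R): not NE [P1→C gives 7>1; P2→Q gives 9>3]
(B,S): not NE [P1→C gives 11>4; P2→Q gives 9>7]
(C,P): not NE [P1→A gives 8>0; P2→S gives 7>3]
(C,Q): not NE [P1→B gives 9>1; P2→S gives 7>4]
(C,R): not NE [P2→S gives 7>0]
(C,S): NE
(D,P): not NE [P1→A gives 8>1; P2→R gives 8>6]
(D,Q): not NE [P1→B gives 9>5; P2→R gives 8>3]
(D,R): not NE [P1→C gives 7>0]
(D,S): not NE [P1→C gives 11>0; P2→R gives 8>7]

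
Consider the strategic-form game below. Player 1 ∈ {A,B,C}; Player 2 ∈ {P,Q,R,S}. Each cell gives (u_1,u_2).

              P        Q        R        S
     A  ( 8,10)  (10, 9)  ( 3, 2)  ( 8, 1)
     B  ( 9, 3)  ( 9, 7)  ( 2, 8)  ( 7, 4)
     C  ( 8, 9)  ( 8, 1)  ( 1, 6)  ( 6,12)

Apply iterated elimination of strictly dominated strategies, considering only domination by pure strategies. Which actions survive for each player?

P1 drop C (B beats it: P:9>8 Q:9>8 R:2>1 S:7>6)
P2 drop S (Q beats it: A:9>1 B:7>4)
P1→{A,B} P2→{P,Q,R}

Survivors P1:{A,B} P2:{P,Q,R}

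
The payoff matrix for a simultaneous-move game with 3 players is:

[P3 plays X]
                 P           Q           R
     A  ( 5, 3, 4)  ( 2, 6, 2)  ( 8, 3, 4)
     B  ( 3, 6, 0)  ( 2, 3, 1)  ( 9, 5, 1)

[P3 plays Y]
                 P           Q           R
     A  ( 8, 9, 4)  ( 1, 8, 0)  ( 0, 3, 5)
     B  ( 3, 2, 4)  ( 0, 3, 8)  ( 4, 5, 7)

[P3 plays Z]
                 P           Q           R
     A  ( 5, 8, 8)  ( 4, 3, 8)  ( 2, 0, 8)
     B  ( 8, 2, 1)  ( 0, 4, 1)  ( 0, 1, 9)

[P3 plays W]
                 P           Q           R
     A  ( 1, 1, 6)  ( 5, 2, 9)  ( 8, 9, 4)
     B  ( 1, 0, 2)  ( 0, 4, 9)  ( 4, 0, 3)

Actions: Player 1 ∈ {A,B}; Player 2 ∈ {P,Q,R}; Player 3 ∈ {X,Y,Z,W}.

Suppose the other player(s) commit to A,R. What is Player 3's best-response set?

argmax u_3 = {Z}

u_3(X vs A,R) = 4
u_3(Y vs A,R) = 5
u_3(Z vs A,R) = 8
u_3(W vs A,R) = 4
max payoff 8 at {Z}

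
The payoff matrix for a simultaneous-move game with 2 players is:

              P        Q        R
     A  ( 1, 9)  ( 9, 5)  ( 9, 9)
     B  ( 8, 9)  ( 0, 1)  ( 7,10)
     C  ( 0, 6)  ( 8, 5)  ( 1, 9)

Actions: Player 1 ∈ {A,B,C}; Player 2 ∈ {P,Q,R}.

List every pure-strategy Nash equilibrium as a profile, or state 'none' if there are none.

(A,P): not NE [P1→B gives 8>1]
(A,Q): not NE [P2→R gives 9>5]
(A,R): NE
(B,P): not NE [P2→R gives 10>9]
(B,Q): not NE [P1→A gives 9>0; P2→R gives 10>1]
(B,R): not NE [P1→A gives 9>7]
(C,P): not NE [P1→B gives 8>0; P2→R gives 9>6]
(C,Q): not NE [P1→A gives 9>8; P2→R gives 9>5]
(C,R): not NE [P1→A gives 9>1]

Nash profiles: (A,R)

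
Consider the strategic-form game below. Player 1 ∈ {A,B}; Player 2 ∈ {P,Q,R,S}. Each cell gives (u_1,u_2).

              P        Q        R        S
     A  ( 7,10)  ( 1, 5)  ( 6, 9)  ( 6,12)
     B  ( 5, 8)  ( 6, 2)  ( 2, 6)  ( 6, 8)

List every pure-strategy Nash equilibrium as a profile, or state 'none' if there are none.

Nash profiles: (A,S), (B,S)

(A,P): not NE [P2→S gives 12>10]
(A,Q): not NE [P1→B gives 6>1; P2→S gives 12>5]
(A,R): not NE [P2→S gives 12>9]
(A,S): NE
(B,P): not NE [P1→A gives 7>5]
(B,Q): not NE [P2→S gives 8>2]
(B,R): not NE [P1→A gives 6>2; P2→S gives 8>6]
(B,S): NE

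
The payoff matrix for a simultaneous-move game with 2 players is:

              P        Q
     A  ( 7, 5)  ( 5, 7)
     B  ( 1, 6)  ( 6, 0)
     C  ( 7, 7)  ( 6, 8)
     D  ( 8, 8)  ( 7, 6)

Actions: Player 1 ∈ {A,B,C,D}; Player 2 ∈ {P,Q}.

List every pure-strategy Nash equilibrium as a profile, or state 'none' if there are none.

PSNE = {(D,P)}

(A,P): not NE [P1→D gives 8>7; P2→Q gives 7>5]
(A,Q): not NE [P1→D gives 7>5]
(B,P): not NE [P1→D gives 8>1]
(B,Q): not NE [P1→D gives 7>6; P2→P gives 6>0]
(C,P): not NE [P1→D gives 8>7; P2→Q gives 8>7]
(C,Q): not NE [P1→D gives 7>6]
(D,P): NE
(D,Q): not NE [P2→P gives 8>6]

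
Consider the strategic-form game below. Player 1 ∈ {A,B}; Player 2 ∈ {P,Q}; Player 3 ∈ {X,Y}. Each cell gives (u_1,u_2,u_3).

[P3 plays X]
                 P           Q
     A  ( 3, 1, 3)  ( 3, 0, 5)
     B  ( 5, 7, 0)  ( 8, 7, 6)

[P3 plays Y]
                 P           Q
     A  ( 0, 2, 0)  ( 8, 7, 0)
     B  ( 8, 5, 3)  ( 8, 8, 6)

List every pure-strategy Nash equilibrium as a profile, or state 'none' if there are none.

(A,P,X): not NE [P1→B gives 5>3]
(A,P,Y): not NE [P1→B gives 8>0; P2→Q gives 7>2; P3→X gives 3>0]
(A,Q,X): not NE [P1→B gives 8>3; P2→P gives 1>0]
(A,Q,Y): not NE [P3→X gives 5>0]
(B,P,X): not NE [P3→Y gives 3>0]
(B,P,Y): not NE [P2→Q gives 8>5]
(B,Q,X): NE
(B,Q,Y): NE

PSNE = {(B,Q,X), (B,Q,Y)}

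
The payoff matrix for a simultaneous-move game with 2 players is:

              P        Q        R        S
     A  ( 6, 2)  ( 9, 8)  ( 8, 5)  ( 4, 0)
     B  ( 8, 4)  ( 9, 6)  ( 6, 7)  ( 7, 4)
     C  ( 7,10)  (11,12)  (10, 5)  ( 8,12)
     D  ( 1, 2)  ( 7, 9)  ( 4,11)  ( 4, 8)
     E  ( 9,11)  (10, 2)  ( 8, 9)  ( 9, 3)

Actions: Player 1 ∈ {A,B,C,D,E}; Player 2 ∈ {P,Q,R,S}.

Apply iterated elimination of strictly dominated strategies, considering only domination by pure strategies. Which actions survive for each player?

IESDS → P1:{C,E} P2:{P,Q,S}

P1 drop A (C beats it: P:7>6 Q:11>9 R:10>8 S:8>4)
P1 drop B (E beats it: P:9>8 Q:10>9 R:8>6 S:9>7)
P1 drop D (C beats it: P:7>1 Q:11>7 R:10>4 S:8>4)
P2 drop R (P beats it: C:10>5 E:11>9)
P1→{C,E} P2→{P,Q,S}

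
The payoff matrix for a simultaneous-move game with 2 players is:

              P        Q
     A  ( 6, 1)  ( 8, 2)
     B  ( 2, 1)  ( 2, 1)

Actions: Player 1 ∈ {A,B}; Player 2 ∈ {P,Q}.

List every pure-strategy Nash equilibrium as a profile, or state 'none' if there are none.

(A,P): not NE [P2→Q gives 2>1]
(A,Q): NE
(B,P): not NE [P1→A gives 6>2]
(B,Q): not NE [P1→A gives 8>2]

Nash profiles: (A,Q)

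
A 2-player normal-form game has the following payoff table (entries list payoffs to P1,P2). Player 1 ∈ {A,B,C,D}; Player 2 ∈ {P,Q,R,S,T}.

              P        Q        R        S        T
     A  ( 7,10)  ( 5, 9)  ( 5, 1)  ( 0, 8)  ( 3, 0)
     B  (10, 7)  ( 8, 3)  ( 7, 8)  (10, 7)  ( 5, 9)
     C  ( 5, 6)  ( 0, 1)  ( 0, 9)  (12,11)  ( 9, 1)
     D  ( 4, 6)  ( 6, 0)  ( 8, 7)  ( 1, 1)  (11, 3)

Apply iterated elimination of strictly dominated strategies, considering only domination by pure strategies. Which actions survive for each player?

P1 drop A (B beats it: P:10>7 Q:8>5 R:7>5 S:10>0 T:5>3)
P2 drop P (R beats it: B:8>7 C:9>6 D:7>6)
P2 drop Q (R beats it: B:8>3 C:9>1 D:7>0)
P1→{B,C,D} P2→{R,S,T}

IESDS → P1:{B,C,D} P2:{R,S,T}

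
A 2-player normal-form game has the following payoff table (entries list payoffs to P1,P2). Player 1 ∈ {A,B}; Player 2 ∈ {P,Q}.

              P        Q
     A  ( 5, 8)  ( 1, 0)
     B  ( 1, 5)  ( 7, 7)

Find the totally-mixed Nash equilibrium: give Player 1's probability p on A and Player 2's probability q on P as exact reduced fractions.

P1 mixes 1/5 on A; P2 mixes 3/5 on P

P1 indiff ⇒ q·5+(1-q)·1 = q·1+(1-q)·7 ⇒ q(4) = (1-q)(6) ⇒ q = 3/5
P2 indiff ⇒ p·8+(1-p)·5 = p·0+(1-p)·7 ⇒ p(8) = (1-p)(2) ⇒ p = 1/5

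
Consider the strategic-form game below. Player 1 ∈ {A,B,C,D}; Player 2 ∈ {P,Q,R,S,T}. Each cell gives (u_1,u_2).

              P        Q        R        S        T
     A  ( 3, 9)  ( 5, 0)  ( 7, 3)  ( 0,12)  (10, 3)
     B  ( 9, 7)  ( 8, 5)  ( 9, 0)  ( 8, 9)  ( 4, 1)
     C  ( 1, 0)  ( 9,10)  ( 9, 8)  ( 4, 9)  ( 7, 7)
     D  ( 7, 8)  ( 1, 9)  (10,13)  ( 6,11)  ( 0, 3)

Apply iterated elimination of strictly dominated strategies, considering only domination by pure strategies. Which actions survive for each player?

Survivors P1:{B,C,D} P2:{Q,R,S}

P2 drop P (S beats it: A:12>9 B:9>7 C:9>0 D:11>8)
P2 drop T (S beats it: A:12>3 B:9>1 C:9>7 D:11>3)
P1 drop A (B beats it: Q:8>5 R:9>7 S:8>0)
P1→{B,C,D} P2→{Q,R,S}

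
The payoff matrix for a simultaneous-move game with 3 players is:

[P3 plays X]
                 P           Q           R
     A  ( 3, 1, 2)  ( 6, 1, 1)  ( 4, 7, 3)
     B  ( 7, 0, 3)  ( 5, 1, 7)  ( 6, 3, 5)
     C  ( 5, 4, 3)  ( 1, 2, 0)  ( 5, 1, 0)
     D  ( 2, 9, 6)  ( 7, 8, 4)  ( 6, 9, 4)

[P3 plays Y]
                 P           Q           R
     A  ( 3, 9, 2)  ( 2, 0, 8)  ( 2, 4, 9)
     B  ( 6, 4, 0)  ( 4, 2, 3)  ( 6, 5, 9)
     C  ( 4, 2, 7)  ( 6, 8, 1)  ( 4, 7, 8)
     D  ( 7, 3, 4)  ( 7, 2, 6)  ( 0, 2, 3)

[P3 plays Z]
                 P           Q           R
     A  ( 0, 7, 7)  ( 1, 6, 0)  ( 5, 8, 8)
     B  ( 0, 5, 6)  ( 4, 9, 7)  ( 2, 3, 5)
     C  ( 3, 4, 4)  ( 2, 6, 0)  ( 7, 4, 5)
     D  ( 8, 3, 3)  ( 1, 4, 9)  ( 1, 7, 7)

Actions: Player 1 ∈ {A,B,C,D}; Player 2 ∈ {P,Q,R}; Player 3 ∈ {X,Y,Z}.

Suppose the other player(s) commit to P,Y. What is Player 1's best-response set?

u_1(A vs P,Y) = 3
u_1(B vs P,Y) = 6
u_1(C vs P,Y) = 4
u_1(D vs P,Y) = 7
max payoff 7 at {D}

argmax u_1 = {D}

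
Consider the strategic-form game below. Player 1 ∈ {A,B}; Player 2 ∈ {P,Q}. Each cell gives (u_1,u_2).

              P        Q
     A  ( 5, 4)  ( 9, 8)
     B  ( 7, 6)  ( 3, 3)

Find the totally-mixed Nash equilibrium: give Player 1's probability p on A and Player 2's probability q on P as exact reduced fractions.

P1 mixes 3/7 on A; P2 mixes 3/4 on P

P1 indiff ⇒ q·5+(1-q)·9 = q·7+(1-q)·3 ⇒ q(-2) = (1-q)(-6) ⇒ q = 3/4
P2 indiff ⇒ p·4+(1-p)·6 = p·8+(1-p)·3 ⇒ p(-4) = (1-p)(-3) ⇒ p = 3/7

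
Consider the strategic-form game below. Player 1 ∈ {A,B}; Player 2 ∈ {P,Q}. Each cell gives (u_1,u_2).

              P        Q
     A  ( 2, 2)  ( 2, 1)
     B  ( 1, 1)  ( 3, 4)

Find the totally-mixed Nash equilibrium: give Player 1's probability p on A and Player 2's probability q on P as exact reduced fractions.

P1 mixes 3/4 on A; P2 mixes 1/2 on P

P1 indiff ⇒ q·2+(1-q)·2 = q·1+(1-q)·3 ⇒ q(1) = (1-q)(1) ⇒ q = 1/2
P2 indiff ⇒ p·2+(1-p)·1 = p·1+(1-p)·4 ⇒ p(1) = (1-p)(3) ⇒ p = 3/4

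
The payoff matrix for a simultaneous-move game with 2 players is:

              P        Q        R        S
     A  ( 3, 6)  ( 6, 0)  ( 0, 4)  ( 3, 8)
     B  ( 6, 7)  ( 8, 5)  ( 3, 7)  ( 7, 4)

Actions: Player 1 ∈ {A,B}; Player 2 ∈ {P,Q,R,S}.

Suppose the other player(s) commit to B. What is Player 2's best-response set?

P2 best: {P,R}

u_2(P vs B) = 7
u_2(Q vs B) = 5
u_2(R vs B) = 7
u_2(S vs B) = 4
max payoff 7 at {P,R}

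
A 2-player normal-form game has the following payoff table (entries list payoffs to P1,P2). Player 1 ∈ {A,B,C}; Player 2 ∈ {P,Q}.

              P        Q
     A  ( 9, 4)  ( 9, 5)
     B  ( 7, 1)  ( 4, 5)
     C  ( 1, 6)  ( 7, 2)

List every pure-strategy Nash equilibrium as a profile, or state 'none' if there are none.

(A,P): not NE [P2→Q gives 5>4]
(A,Q): NE
(B,P): not NE [P1→A gives 9>7; P2→Q gives 5>1]
(B,Q): not NE [P1→A gives 9>4]
(C,P): not NE [P1→A gives 9>1]
(C,Q): not NE [P1→A gives 9>7; P2→P gives 6>2]

Nash profiles: (A,Q)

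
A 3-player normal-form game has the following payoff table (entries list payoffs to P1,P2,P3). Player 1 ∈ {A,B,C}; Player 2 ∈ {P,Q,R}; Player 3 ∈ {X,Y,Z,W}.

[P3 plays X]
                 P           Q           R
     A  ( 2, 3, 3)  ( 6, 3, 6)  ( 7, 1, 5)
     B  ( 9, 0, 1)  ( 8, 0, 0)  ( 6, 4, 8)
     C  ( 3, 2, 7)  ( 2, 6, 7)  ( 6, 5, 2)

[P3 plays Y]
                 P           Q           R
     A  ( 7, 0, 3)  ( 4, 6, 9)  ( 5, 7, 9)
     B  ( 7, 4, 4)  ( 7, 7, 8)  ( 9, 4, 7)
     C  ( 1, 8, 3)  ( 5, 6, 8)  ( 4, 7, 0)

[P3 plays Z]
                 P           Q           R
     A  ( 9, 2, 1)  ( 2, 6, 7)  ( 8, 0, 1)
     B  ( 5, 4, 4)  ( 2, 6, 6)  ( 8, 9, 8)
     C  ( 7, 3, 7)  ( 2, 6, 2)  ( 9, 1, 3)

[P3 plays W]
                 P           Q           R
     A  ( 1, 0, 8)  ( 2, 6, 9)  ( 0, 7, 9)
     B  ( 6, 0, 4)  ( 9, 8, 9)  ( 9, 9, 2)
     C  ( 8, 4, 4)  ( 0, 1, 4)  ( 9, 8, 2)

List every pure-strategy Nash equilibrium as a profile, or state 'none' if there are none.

(A,P,X): not NE [P1→B gives 9>2; P3→W gives 8>3]
(A,P,Y): not NE [P2→R gives 7>0; P3→W gives 8>3]
(A,P,Z): not NE [P2→Q gives 6>2; P3→W gives 8>1]
(A,P,W): not NE [P1→C gives 8>1; P2→R gives 7>0]
(A,Q,X): not NE [P1→B gives 8>6; P3→W gives 9>6]
(A,Q,Y): not NE [P1→B gives 7>4; P2→R gives 7>6]
(A,Q,Z): not NE [P3→W gives 9>7]
(A,Q,W): not NE [P1→B gives 9>2; P2→R gives 7>6]
(A,R,X): not NE [P2→Q gives 3>1; P3→W gives 9>5]
(A,R,Y): not NE [P1→B gives 9>5]
(A,R,Z): not NE [P1→C gives 9>8; P2→Q gives 6>0; P3→W gives 9>1]
(A,R,W): not NE [P1→C gives 9>0]
(B,P,X): not NE [P2→R gives 4>0; P3→W gives 4>1]
(B,P,Y): not NE [P2→Q gives 7>4]
(B,P,Z): not NE [P1→A gives 9>5; P2→R gives 9>4]
(B,P,W): not NE [P1→C gives 8>6; P2→R gives 9>0]
(B,Q,X): not NE [P2→R gives 4>0; P3→W gives 9>0]
(B,Q,Y): not NE [P3→W gives 9>8]
(B,Q,Z): not NE [P2→R gives 9>6; P3→W gives 9>6]
(B,Q,W): not NE [P2→R gives 9>8]
(B,R,X): not NE [P1→A gives 7>6]
(B,R,Y): not NE [P2→Q gives 7>4; P3→Z gives 8>7]
(B,R,Z): not NE [P1→C gives 9>8]
(B,R,W): not NE [P3→Z gives 8>2]
(C,P,X): not NE [P1→B gives 9>3; P2→Q gives 6>2]
(C,P,Y): not NE [P1→B gives 7>1; P3→Z gives 7>3]
(C,P,Z): not NE [P1→A gives 9>7; P2→Q gives 6>3]
(C,P,W): not NE [P2→R gives 8>4; P3→Z gives 7>4]
(C,Q,X): not NE [P1→B gives 8>2; P3→Y gives 8>7]
(C,Q,Y): not NE [P1→B gives 7>5; P2→P gives 8>6]
(C,Q,Z): not NE [P3→Y gives 8>2]
(C,Q,W): not NE [P1→B gives 9>0; P2→R gives 8>1; P3→Y gives 8>4]
(C,R,X): not NE [P1→A gives 7>6; P2→Q gives 6>5; P3→Z gives 3>2]
(C,R,Y): not NE [P1→B gives 9>4; P2→P gives 8>7; P3→Z gives 3>0]
(C,R,Z): not NE [P2→Q gives 6>1]
(C,R,W): not NE [P3→Z gives 3>2]

PSNE: ∅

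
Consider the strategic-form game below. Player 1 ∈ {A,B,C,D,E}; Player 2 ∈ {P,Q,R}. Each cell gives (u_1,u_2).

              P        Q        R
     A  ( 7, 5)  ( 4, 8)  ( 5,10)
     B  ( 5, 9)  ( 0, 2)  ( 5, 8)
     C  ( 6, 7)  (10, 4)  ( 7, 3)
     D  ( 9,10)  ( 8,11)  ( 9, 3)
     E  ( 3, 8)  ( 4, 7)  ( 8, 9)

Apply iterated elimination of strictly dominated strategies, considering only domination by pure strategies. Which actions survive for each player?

P1 drop A (D beats it: P:9>7 Q:8>4 R:9>5)
P1 drop B (C beats it: P:6>5 Q:10>0 R:7>5)
P1 drop E (D beats it: P:9>3 Q:8>4 R:9>8)
P2 drop R (P beats it: C:7>3 D:10>3)
P1→{C,D} P2→{P,Q}

Remaining: P1:{C,D} P2:{P,Q}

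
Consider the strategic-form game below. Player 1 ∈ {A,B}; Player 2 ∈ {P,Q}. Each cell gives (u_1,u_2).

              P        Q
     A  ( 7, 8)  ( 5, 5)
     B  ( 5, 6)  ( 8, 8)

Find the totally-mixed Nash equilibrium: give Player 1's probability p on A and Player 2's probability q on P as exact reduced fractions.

P1 indiff ⇒ q·7+(1-q)·5 = q·5+(1-q)·8 ⇒ q(2) = (1-q)(3) ⇒ q = 3/5
P2 indiff ⇒ p·8+(1-p)·6 = p·5+(1-p)·8 ⇒ p(3) = (1-p)(2) ⇒ p = 2/5

P1 mixes 2/5 on A; P2 mixes 3/5 on P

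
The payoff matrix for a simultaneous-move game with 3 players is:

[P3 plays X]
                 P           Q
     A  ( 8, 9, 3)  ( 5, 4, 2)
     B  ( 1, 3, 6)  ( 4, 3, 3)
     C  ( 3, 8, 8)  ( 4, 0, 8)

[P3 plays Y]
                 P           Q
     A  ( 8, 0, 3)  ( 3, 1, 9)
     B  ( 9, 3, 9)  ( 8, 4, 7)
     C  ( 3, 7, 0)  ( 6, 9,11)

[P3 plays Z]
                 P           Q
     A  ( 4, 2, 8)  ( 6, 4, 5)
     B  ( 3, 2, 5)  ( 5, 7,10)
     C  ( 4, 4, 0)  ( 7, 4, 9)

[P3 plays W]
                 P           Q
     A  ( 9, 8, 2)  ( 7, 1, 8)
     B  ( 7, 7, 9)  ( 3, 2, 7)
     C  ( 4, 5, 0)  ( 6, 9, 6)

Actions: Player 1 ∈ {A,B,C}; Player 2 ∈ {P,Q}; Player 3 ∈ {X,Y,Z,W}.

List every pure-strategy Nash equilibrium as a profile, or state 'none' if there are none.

(A,P,X): not NE [P3→Z gives 8>3]
(A,P,Y): not NE [P1→B gives 9>8; P2→Q gives 1>0; P3→Z gives 8>3]
(A,P,Z): not NE [P2→Q gives 4>2]
(A,P,W): not NE [P3→Z gives 8>2]
(A,Q,X): not NE [P2→P gives 9>4; P3→Y gives 9>2]
(A,Q,Y): not NE [P1→B gives 8>3]
(A,Q,Z): not NE [P1→C gives 7>6; P3→Y gives 9>5]
(A,Q,W): not NE [P2→P gives 8>1; P3→Y gives 9>8]
(B,P,X): not NE [P1→A gives 8>1; P3→W gives 9>6]
(B,P,Y): not NE [P2→Q gives 4>3]
(B,P,Z): not NE [P1→C gives 4>3; P2→Q gives 7>2; P3→W gives 9>5]
(B,P,W): not NE [P1→A gives 9>7]
(B,Q,X): not NE [P1→A gives 5>4; P3→Z gives 10>3]
(B,Q,Y): not NE [P3→Z gives 10>7]
(B,Q,Z): not NE [P1→C gives 7>5]
(B,Q,W): not NE [P1→A gives 7>3; P2→P gives 7>2; P3→Z gives 10>7]
(C,P,X): not NE [P1→A gives 8>3]
(C,P,Y): not NE [P1→B gives 9>3; P2→Q gives 9>7; P3→X gives 8>0]
(C,P,Z): not NE [P3→X gives 8>0]
(C,P,W): not NE [P1→A gives 9>4; P2→Q gives 9>5; P3→X gives 8>0]
(C,Q,X): not NE [P1→A gives 5>4; P2→P gives 8>0; P3→Y gives 11>8]
(C,Q,Y): not NE [P1→B gives 8>6]
(C,Q,Z): not NE [P3→Y gives 11>9]
(C,Q,W): not NE [P1→A gives 7>6; P3→Y gives 11>6]

No pure NE.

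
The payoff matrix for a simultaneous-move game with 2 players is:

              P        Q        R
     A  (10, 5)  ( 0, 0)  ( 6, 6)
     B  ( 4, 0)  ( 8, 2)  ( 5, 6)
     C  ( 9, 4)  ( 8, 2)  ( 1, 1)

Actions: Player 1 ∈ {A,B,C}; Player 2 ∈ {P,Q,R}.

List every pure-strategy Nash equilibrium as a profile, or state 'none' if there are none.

(A,P): not NE [P2→R gives 6>5]
(A,Q): not NE [P1→C gives 8>0; P2→R gives 6>0]
(A,R): NE
(B,P): not NE [P1→A gives 10>4; P2→R gives 6>0]
(B,Q): not NE [P2→R gives 6>2]
(B,R): not NE [P1→A gives 6>5]
(C,P): not NE [P1→A gives 10>9]
(C,Q): not NE [P2→P gives 4>2]
(C,R): not NE [P1→A gives 6>1; P2→P gives 4>1]

Nash profiles: (A,R)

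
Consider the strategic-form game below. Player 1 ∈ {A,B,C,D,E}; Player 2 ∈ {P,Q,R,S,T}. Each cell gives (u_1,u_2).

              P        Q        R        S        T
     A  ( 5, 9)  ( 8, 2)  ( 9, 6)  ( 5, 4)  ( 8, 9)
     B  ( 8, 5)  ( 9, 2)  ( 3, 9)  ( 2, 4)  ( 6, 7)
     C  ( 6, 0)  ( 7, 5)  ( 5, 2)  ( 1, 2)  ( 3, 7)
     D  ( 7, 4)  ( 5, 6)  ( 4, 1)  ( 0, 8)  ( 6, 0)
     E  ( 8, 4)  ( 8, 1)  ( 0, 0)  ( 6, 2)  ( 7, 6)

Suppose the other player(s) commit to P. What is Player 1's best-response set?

u_1(A vs P) = 5
u_1(B vs P) = 8
u_1(C vs P) = 6
u_1(D vs P) = 7
u_1(E vs P) = 8
max payoff 8 at {B,E}

P1 best: {B,E}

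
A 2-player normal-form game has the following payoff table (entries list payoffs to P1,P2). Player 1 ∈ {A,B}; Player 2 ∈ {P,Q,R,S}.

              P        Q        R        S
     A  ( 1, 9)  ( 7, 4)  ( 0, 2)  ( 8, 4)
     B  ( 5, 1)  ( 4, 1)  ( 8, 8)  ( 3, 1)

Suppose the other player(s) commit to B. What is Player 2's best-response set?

BR_2 = {R}

u_2(P vs B) = 1
u_2(Q vs B) = 1
u_2(R vs B) = 8
u_2(S vs B) = 1
max payoff 8 at {R}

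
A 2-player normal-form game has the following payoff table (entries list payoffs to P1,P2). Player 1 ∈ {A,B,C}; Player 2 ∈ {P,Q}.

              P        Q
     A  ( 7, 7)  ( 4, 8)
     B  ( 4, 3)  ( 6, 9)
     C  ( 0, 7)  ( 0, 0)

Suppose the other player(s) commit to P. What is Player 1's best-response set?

u_1(A vs P) = 7
u_1(B vs P) = 4
u_1(C vs P) = 0
max payoff 7 at {A}

P1 best: {A}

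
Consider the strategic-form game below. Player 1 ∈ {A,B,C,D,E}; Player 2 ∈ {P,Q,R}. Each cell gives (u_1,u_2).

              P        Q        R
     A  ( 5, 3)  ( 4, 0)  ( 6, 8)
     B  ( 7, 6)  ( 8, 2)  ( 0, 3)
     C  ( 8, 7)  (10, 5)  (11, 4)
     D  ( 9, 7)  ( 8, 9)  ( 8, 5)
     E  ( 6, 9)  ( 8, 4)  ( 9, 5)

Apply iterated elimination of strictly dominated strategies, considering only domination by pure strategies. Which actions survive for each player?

P1 drop A (C beats it: P:8>5 Q:10>4 R:11>6)
P1 drop B (C beats it: P:8>7 Q:10>8 R:11>0)
P1 drop E (C beats it: P:8>6 Q:10>8 R:11>9)
P2 drop R (P beats it: C:7>4 D:7>5)
P1→{C,D} P2→{P,Q}

IESDS → P1:{C,D} P2:{P,Q}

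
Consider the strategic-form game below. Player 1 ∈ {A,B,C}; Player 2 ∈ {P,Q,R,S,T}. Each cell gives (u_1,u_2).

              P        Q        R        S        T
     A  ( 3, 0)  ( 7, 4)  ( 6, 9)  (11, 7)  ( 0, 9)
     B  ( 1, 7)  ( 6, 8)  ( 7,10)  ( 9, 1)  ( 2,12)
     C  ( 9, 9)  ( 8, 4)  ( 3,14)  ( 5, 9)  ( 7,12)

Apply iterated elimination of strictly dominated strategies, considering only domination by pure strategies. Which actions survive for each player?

Remaining: P1:{B,C} P2:{R,T}

P2 drop P (R beats it: A:9>0 B:10>7 C:14>9)
P2 drop Q (R beats it: A:9>4 B:10>8 C:14>4)
P2 drop S (R beats it: A:9>7 B:10>1 C:14>9)
P1 drop A (B beats it: R:7>6 T:2>0)
P1→{B,C} P2→{R,T}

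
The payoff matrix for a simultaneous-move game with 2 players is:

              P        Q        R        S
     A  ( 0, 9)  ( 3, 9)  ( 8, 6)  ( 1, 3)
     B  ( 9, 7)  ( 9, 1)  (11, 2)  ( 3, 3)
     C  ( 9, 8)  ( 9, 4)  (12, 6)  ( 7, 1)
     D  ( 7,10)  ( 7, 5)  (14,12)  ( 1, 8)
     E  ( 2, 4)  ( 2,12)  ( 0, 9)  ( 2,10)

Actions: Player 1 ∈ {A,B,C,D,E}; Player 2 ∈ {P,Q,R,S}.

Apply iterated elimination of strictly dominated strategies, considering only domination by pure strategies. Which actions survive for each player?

P1 drop A (B beats it: P:9>0 Q:9>3 R:11>8 S:3>1)
P1 drop E (B beats it: P:9>2 Q:9>2 R:11>0 S:3>2)
P2 drop Q (P beats it: B:7>1 C:8>4 D:10>5)
P2 drop S (P beats it: B:7>3 C:8>1 D:10>8)
P1→{B,C,D} P2→{P,R}

Survivors P1:{B,C,D} P2:{P,R}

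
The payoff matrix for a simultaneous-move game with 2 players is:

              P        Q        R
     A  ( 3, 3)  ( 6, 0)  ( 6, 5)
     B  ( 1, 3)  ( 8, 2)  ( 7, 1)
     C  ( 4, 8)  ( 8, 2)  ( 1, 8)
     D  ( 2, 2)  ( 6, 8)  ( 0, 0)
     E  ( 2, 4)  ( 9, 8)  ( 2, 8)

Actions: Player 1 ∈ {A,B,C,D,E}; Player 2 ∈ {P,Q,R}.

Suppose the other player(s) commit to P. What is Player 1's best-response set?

u_1(A vs P) = 3
u_1(B vs P) = 1
u_1(C vs P) = 4
u_1(D vs P) = 2
u_1(E vs P) = 2
max payoff 4 at {C}

BR_1 = {C}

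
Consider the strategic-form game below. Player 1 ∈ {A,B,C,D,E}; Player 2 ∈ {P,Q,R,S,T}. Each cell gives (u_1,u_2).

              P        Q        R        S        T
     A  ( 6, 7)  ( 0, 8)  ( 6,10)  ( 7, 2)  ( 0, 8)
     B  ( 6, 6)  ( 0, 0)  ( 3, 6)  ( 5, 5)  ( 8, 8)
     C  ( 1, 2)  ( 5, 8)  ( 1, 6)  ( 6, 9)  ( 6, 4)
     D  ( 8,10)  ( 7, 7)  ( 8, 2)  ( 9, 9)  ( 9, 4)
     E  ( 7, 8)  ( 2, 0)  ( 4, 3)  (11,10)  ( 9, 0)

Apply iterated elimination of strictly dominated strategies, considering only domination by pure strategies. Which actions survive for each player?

Remaining: P1:{D,E} P2:{P,S}

P1 drop A (D beats it: P:8>6 Q:7>0 R:8>6 S:9>7 T:9>0)
P1 drop B (D beats it: P:8>6 Q:7>0 R:8>3 S:9>5 T:9>8)
P1 drop C (D beats it: P:8>1 Q:7>5 R:8>1 S:9>6 T:9>6)
P2 drop Q (P beats it: D:10>7 E:8>0)
P2 drop R (P beats it: D:10>2 E:8>3)
P2 drop T (P beats it: D:10>4 E:8>0)
P1→{D,E} P2→{P,S}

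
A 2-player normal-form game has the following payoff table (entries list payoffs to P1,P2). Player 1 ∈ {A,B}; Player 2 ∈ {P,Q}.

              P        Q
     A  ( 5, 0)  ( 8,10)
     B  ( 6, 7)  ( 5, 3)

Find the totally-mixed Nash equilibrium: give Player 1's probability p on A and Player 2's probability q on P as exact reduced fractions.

(p,q) = (2/7, 3/4)

P1 indiff ⇒ q·5+(1-q)·8 = q·6+(1-q)·5 ⇒ q(-1) = (1-q)(-3) ⇒ q = 3/4
P2 indiff ⇒ p·0+(1-p)·7 = p·10+(1-p)·3 ⇒ p(-10) = (1-p)(-4) ⇒ p = 2/7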